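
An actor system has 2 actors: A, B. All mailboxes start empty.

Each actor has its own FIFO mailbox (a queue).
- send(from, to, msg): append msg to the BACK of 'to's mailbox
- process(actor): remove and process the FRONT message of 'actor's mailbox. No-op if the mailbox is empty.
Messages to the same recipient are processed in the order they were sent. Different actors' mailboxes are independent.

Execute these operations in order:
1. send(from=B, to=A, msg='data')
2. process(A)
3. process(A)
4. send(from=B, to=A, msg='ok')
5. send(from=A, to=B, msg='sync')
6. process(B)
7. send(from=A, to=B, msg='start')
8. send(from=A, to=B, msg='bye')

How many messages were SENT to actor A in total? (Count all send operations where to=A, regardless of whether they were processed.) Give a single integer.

After 1 (send(from=B, to=A, msg='data')): A:[data] B:[]
After 2 (process(A)): A:[] B:[]
After 3 (process(A)): A:[] B:[]
After 4 (send(from=B, to=A, msg='ok')): A:[ok] B:[]
After 5 (send(from=A, to=B, msg='sync')): A:[ok] B:[sync]
After 6 (process(B)): A:[ok] B:[]
After 7 (send(from=A, to=B, msg='start')): A:[ok] B:[start]
After 8 (send(from=A, to=B, msg='bye')): A:[ok] B:[start,bye]

Answer: 2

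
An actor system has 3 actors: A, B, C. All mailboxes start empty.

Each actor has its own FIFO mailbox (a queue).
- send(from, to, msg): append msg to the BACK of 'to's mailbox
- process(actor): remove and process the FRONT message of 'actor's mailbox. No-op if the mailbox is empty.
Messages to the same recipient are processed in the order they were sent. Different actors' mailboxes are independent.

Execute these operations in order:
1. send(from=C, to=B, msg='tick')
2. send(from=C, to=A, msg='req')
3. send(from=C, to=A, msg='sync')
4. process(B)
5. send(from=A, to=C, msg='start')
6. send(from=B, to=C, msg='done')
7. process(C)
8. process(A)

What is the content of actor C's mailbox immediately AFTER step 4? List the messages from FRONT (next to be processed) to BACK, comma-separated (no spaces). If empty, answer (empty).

After 1 (send(from=C, to=B, msg='tick')): A:[] B:[tick] C:[]
After 2 (send(from=C, to=A, msg='req')): A:[req] B:[tick] C:[]
After 3 (send(from=C, to=A, msg='sync')): A:[req,sync] B:[tick] C:[]
After 4 (process(B)): A:[req,sync] B:[] C:[]

(empty)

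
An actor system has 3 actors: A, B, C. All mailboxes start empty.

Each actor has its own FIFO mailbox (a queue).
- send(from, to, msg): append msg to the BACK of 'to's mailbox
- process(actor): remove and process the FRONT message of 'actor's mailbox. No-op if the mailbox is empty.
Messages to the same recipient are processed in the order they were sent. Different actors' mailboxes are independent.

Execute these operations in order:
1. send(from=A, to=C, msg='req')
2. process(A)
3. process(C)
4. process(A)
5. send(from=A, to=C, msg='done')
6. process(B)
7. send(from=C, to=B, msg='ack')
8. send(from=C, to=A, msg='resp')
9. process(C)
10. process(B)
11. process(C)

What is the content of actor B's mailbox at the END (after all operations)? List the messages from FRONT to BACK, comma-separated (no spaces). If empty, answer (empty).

After 1 (send(from=A, to=C, msg='req')): A:[] B:[] C:[req]
After 2 (process(A)): A:[] B:[] C:[req]
After 3 (process(C)): A:[] B:[] C:[]
After 4 (process(A)): A:[] B:[] C:[]
After 5 (send(from=A, to=C, msg='done')): A:[] B:[] C:[done]
After 6 (process(B)): A:[] B:[] C:[done]
After 7 (send(from=C, to=B, msg='ack')): A:[] B:[ack] C:[done]
After 8 (send(from=C, to=A, msg='resp')): A:[resp] B:[ack] C:[done]
After 9 (process(C)): A:[resp] B:[ack] C:[]
After 10 (process(B)): A:[resp] B:[] C:[]
After 11 (process(C)): A:[resp] B:[] C:[]

Answer: (empty)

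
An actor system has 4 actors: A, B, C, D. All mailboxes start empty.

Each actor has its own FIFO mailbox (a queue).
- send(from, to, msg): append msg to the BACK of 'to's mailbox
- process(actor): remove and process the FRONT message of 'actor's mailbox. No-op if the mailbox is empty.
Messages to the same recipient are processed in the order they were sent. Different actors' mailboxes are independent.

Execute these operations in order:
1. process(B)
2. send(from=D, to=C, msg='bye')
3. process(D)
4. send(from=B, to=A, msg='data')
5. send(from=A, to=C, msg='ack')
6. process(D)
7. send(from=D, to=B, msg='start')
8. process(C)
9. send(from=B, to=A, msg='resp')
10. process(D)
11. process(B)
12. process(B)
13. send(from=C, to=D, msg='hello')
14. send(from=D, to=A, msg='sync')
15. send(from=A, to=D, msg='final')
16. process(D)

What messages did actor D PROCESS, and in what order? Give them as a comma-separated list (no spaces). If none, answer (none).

After 1 (process(B)): A:[] B:[] C:[] D:[]
After 2 (send(from=D, to=C, msg='bye')): A:[] B:[] C:[bye] D:[]
After 3 (process(D)): A:[] B:[] C:[bye] D:[]
After 4 (send(from=B, to=A, msg='data')): A:[data] B:[] C:[bye] D:[]
After 5 (send(from=A, to=C, msg='ack')): A:[data] B:[] C:[bye,ack] D:[]
After 6 (process(D)): A:[data] B:[] C:[bye,ack] D:[]
After 7 (send(from=D, to=B, msg='start')): A:[data] B:[start] C:[bye,ack] D:[]
After 8 (process(C)): A:[data] B:[start] C:[ack] D:[]
After 9 (send(from=B, to=A, msg='resp')): A:[data,resp] B:[start] C:[ack] D:[]
After 10 (process(D)): A:[data,resp] B:[start] C:[ack] D:[]
After 11 (process(B)): A:[data,resp] B:[] C:[ack] D:[]
After 12 (process(B)): A:[data,resp] B:[] C:[ack] D:[]
After 13 (send(from=C, to=D, msg='hello')): A:[data,resp] B:[] C:[ack] D:[hello]
After 14 (send(from=D, to=A, msg='sync')): A:[data,resp,sync] B:[] C:[ack] D:[hello]
After 15 (send(from=A, to=D, msg='final')): A:[data,resp,sync] B:[] C:[ack] D:[hello,final]
After 16 (process(D)): A:[data,resp,sync] B:[] C:[ack] D:[final]

Answer: hello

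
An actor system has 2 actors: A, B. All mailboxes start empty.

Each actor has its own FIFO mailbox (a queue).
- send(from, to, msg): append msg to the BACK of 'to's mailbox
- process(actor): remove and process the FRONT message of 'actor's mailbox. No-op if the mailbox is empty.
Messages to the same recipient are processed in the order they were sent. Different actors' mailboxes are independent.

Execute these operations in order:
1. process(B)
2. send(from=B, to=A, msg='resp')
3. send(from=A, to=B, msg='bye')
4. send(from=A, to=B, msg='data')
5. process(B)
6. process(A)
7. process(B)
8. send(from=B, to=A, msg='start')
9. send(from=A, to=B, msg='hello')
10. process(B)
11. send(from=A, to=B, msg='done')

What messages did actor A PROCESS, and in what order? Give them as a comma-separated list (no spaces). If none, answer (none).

Answer: resp

Derivation:
After 1 (process(B)): A:[] B:[]
After 2 (send(from=B, to=A, msg='resp')): A:[resp] B:[]
After 3 (send(from=A, to=B, msg='bye')): A:[resp] B:[bye]
After 4 (send(from=A, to=B, msg='data')): A:[resp] B:[bye,data]
After 5 (process(B)): A:[resp] B:[data]
After 6 (process(A)): A:[] B:[data]
After 7 (process(B)): A:[] B:[]
After 8 (send(from=B, to=A, msg='start')): A:[start] B:[]
After 9 (send(from=A, to=B, msg='hello')): A:[start] B:[hello]
After 10 (process(B)): A:[start] B:[]
After 11 (send(from=A, to=B, msg='done')): A:[start] B:[done]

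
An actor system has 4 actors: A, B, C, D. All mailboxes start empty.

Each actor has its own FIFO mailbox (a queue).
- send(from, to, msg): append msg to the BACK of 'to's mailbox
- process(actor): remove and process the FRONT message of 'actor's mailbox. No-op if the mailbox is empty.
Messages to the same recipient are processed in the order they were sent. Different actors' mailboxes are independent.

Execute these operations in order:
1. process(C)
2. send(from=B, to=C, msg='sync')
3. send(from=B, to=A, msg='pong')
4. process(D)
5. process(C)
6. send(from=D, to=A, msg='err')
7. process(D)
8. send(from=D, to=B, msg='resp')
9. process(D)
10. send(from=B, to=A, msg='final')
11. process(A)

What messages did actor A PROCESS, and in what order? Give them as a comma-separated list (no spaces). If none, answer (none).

Answer: pong

Derivation:
After 1 (process(C)): A:[] B:[] C:[] D:[]
After 2 (send(from=B, to=C, msg='sync')): A:[] B:[] C:[sync] D:[]
After 3 (send(from=B, to=A, msg='pong')): A:[pong] B:[] C:[sync] D:[]
After 4 (process(D)): A:[pong] B:[] C:[sync] D:[]
After 5 (process(C)): A:[pong] B:[] C:[] D:[]
After 6 (send(from=D, to=A, msg='err')): A:[pong,err] B:[] C:[] D:[]
After 7 (process(D)): A:[pong,err] B:[] C:[] D:[]
After 8 (send(from=D, to=B, msg='resp')): A:[pong,err] B:[resp] C:[] D:[]
After 9 (process(D)): A:[pong,err] B:[resp] C:[] D:[]
After 10 (send(from=B, to=A, msg='final')): A:[pong,err,final] B:[resp] C:[] D:[]
After 11 (process(A)): A:[err,final] B:[resp] C:[] D:[]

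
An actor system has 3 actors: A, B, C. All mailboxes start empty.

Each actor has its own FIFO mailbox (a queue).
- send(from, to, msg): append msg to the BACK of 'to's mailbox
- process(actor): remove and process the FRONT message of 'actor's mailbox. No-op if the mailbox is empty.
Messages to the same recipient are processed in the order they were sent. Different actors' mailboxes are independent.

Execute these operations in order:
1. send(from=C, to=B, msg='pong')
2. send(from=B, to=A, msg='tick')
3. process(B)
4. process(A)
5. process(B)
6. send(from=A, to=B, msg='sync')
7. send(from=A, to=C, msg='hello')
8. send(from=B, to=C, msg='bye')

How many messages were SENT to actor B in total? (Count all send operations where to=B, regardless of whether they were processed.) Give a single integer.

Answer: 2

Derivation:
After 1 (send(from=C, to=B, msg='pong')): A:[] B:[pong] C:[]
After 2 (send(from=B, to=A, msg='tick')): A:[tick] B:[pong] C:[]
After 3 (process(B)): A:[tick] B:[] C:[]
After 4 (process(A)): A:[] B:[] C:[]
After 5 (process(B)): A:[] B:[] C:[]
After 6 (send(from=A, to=B, msg='sync')): A:[] B:[sync] C:[]
After 7 (send(from=A, to=C, msg='hello')): A:[] B:[sync] C:[hello]
After 8 (send(from=B, to=C, msg='bye')): A:[] B:[sync] C:[hello,bye]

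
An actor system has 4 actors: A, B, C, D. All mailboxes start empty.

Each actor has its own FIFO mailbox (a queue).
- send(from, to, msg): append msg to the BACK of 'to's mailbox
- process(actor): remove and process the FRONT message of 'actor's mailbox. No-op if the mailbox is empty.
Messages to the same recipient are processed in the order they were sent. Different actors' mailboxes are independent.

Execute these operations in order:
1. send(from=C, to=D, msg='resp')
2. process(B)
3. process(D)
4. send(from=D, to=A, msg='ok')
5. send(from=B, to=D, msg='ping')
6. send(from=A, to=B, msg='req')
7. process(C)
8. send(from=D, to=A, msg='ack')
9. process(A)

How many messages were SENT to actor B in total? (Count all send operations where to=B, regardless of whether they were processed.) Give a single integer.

After 1 (send(from=C, to=D, msg='resp')): A:[] B:[] C:[] D:[resp]
After 2 (process(B)): A:[] B:[] C:[] D:[resp]
After 3 (process(D)): A:[] B:[] C:[] D:[]
After 4 (send(from=D, to=A, msg='ok')): A:[ok] B:[] C:[] D:[]
After 5 (send(from=B, to=D, msg='ping')): A:[ok] B:[] C:[] D:[ping]
After 6 (send(from=A, to=B, msg='req')): A:[ok] B:[req] C:[] D:[ping]
After 7 (process(C)): A:[ok] B:[req] C:[] D:[ping]
After 8 (send(from=D, to=A, msg='ack')): A:[ok,ack] B:[req] C:[] D:[ping]
After 9 (process(A)): A:[ack] B:[req] C:[] D:[ping]

Answer: 1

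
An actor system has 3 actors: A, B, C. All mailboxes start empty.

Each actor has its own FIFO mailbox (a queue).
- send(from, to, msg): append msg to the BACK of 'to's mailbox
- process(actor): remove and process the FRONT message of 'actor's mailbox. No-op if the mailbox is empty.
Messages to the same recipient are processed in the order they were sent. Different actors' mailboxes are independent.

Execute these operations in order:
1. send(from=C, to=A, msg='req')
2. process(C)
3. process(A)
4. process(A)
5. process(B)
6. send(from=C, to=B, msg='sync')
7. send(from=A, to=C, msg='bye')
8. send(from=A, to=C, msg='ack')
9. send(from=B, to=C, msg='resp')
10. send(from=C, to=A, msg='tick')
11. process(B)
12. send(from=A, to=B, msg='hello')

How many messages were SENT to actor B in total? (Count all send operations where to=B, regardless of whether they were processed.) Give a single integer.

Answer: 2

Derivation:
After 1 (send(from=C, to=A, msg='req')): A:[req] B:[] C:[]
After 2 (process(C)): A:[req] B:[] C:[]
After 3 (process(A)): A:[] B:[] C:[]
After 4 (process(A)): A:[] B:[] C:[]
After 5 (process(B)): A:[] B:[] C:[]
After 6 (send(from=C, to=B, msg='sync')): A:[] B:[sync] C:[]
After 7 (send(from=A, to=C, msg='bye')): A:[] B:[sync] C:[bye]
After 8 (send(from=A, to=C, msg='ack')): A:[] B:[sync] C:[bye,ack]
After 9 (send(from=B, to=C, msg='resp')): A:[] B:[sync] C:[bye,ack,resp]
After 10 (send(from=C, to=A, msg='tick')): A:[tick] B:[sync] C:[bye,ack,resp]
After 11 (process(B)): A:[tick] B:[] C:[bye,ack,resp]
After 12 (send(from=A, to=B, msg='hello')): A:[tick] B:[hello] C:[bye,ack,resp]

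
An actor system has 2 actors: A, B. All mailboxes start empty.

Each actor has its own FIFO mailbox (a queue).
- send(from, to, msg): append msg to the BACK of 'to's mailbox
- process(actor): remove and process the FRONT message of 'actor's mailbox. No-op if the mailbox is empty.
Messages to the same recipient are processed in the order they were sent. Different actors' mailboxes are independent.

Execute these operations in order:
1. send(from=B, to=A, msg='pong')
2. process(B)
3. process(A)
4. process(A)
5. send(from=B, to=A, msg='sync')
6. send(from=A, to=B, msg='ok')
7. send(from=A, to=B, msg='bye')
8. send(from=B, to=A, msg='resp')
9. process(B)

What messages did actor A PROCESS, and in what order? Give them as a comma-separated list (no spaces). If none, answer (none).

Answer: pong

Derivation:
After 1 (send(from=B, to=A, msg='pong')): A:[pong] B:[]
After 2 (process(B)): A:[pong] B:[]
After 3 (process(A)): A:[] B:[]
After 4 (process(A)): A:[] B:[]
After 5 (send(from=B, to=A, msg='sync')): A:[sync] B:[]
After 6 (send(from=A, to=B, msg='ok')): A:[sync] B:[ok]
After 7 (send(from=A, to=B, msg='bye')): A:[sync] B:[ok,bye]
After 8 (send(from=B, to=A, msg='resp')): A:[sync,resp] B:[ok,bye]
After 9 (process(B)): A:[sync,resp] B:[bye]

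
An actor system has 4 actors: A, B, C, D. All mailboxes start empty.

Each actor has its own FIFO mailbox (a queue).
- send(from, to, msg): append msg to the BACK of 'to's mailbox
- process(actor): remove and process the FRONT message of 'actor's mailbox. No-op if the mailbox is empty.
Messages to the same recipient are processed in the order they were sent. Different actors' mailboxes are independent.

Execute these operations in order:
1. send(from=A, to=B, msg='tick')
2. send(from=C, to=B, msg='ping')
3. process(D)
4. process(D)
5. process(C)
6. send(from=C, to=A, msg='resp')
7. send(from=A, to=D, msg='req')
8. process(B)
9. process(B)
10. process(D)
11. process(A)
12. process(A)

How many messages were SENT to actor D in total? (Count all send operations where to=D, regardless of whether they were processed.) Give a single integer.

Answer: 1

Derivation:
After 1 (send(from=A, to=B, msg='tick')): A:[] B:[tick] C:[] D:[]
After 2 (send(from=C, to=B, msg='ping')): A:[] B:[tick,ping] C:[] D:[]
After 3 (process(D)): A:[] B:[tick,ping] C:[] D:[]
After 4 (process(D)): A:[] B:[tick,ping] C:[] D:[]
After 5 (process(C)): A:[] B:[tick,ping] C:[] D:[]
After 6 (send(from=C, to=A, msg='resp')): A:[resp] B:[tick,ping] C:[] D:[]
After 7 (send(from=A, to=D, msg='req')): A:[resp] B:[tick,ping] C:[] D:[req]
After 8 (process(B)): A:[resp] B:[ping] C:[] D:[req]
After 9 (process(B)): A:[resp] B:[] C:[] D:[req]
After 10 (process(D)): A:[resp] B:[] C:[] D:[]
After 11 (process(A)): A:[] B:[] C:[] D:[]
After 12 (process(A)): A:[] B:[] C:[] D:[]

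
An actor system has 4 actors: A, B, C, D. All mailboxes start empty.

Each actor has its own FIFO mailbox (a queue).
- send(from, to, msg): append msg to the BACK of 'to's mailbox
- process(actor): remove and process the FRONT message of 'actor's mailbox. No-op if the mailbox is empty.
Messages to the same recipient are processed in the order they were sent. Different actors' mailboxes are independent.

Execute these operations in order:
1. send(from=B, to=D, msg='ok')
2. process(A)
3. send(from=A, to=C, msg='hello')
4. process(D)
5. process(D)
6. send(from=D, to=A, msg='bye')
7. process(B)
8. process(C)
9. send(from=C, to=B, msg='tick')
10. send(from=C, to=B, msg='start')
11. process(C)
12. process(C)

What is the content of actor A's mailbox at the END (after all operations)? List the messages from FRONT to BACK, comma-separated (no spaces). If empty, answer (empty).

Answer: bye

Derivation:
After 1 (send(from=B, to=D, msg='ok')): A:[] B:[] C:[] D:[ok]
After 2 (process(A)): A:[] B:[] C:[] D:[ok]
After 3 (send(from=A, to=C, msg='hello')): A:[] B:[] C:[hello] D:[ok]
After 4 (process(D)): A:[] B:[] C:[hello] D:[]
After 5 (process(D)): A:[] B:[] C:[hello] D:[]
After 6 (send(from=D, to=A, msg='bye')): A:[bye] B:[] C:[hello] D:[]
After 7 (process(B)): A:[bye] B:[] C:[hello] D:[]
After 8 (process(C)): A:[bye] B:[] C:[] D:[]
After 9 (send(from=C, to=B, msg='tick')): A:[bye] B:[tick] C:[] D:[]
After 10 (send(from=C, to=B, msg='start')): A:[bye] B:[tick,start] C:[] D:[]
After 11 (process(C)): A:[bye] B:[tick,start] C:[] D:[]
After 12 (process(C)): A:[bye] B:[tick,start] C:[] D:[]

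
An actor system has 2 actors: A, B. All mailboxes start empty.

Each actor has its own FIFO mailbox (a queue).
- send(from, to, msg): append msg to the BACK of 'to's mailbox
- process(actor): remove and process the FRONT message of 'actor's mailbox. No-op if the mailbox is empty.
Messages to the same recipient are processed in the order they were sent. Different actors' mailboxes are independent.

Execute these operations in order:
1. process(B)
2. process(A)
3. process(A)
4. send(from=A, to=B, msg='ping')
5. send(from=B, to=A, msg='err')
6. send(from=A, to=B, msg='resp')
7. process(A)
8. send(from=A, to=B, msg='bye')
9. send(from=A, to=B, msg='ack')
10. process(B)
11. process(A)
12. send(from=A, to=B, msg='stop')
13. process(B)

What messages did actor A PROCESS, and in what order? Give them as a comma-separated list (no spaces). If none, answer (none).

After 1 (process(B)): A:[] B:[]
After 2 (process(A)): A:[] B:[]
After 3 (process(A)): A:[] B:[]
After 4 (send(from=A, to=B, msg='ping')): A:[] B:[ping]
After 5 (send(from=B, to=A, msg='err')): A:[err] B:[ping]
After 6 (send(from=A, to=B, msg='resp')): A:[err] B:[ping,resp]
After 7 (process(A)): A:[] B:[ping,resp]
After 8 (send(from=A, to=B, msg='bye')): A:[] B:[ping,resp,bye]
After 9 (send(from=A, to=B, msg='ack')): A:[] B:[ping,resp,bye,ack]
After 10 (process(B)): A:[] B:[resp,bye,ack]
After 11 (process(A)): A:[] B:[resp,bye,ack]
After 12 (send(from=A, to=B, msg='stop')): A:[] B:[resp,bye,ack,stop]
After 13 (process(B)): A:[] B:[bye,ack,stop]

Answer: err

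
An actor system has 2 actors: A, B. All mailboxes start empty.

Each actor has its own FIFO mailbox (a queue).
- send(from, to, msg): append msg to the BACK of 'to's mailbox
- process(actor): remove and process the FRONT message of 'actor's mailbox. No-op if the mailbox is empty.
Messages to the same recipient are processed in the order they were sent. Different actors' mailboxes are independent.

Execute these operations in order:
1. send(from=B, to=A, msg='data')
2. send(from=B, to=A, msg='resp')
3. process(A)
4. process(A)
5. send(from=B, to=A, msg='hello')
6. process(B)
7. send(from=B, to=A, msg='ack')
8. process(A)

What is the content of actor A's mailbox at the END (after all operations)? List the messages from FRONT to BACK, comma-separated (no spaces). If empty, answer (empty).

After 1 (send(from=B, to=A, msg='data')): A:[data] B:[]
After 2 (send(from=B, to=A, msg='resp')): A:[data,resp] B:[]
After 3 (process(A)): A:[resp] B:[]
After 4 (process(A)): A:[] B:[]
After 5 (send(from=B, to=A, msg='hello')): A:[hello] B:[]
After 6 (process(B)): A:[hello] B:[]
After 7 (send(from=B, to=A, msg='ack')): A:[hello,ack] B:[]
After 8 (process(A)): A:[ack] B:[]

Answer: ack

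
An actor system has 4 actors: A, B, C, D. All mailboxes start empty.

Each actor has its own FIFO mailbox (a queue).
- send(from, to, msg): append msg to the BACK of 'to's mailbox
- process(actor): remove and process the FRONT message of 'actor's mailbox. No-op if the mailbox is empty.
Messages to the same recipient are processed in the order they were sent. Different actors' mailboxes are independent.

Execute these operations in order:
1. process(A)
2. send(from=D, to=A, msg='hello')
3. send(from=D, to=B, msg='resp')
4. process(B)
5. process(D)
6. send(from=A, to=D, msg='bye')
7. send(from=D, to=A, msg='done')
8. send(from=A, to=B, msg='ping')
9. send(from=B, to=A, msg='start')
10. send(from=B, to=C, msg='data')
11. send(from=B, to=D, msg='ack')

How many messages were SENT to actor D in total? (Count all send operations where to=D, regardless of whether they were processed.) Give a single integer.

After 1 (process(A)): A:[] B:[] C:[] D:[]
After 2 (send(from=D, to=A, msg='hello')): A:[hello] B:[] C:[] D:[]
After 3 (send(from=D, to=B, msg='resp')): A:[hello] B:[resp] C:[] D:[]
After 4 (process(B)): A:[hello] B:[] C:[] D:[]
After 5 (process(D)): A:[hello] B:[] C:[] D:[]
After 6 (send(from=A, to=D, msg='bye')): A:[hello] B:[] C:[] D:[bye]
After 7 (send(from=D, to=A, msg='done')): A:[hello,done] B:[] C:[] D:[bye]
After 8 (send(from=A, to=B, msg='ping')): A:[hello,done] B:[ping] C:[] D:[bye]
After 9 (send(from=B, to=A, msg='start')): A:[hello,done,start] B:[ping] C:[] D:[bye]
After 10 (send(from=B, to=C, msg='data')): A:[hello,done,start] B:[ping] C:[data] D:[bye]
After 11 (send(from=B, to=D, msg='ack')): A:[hello,done,start] B:[ping] C:[data] D:[bye,ack]

Answer: 2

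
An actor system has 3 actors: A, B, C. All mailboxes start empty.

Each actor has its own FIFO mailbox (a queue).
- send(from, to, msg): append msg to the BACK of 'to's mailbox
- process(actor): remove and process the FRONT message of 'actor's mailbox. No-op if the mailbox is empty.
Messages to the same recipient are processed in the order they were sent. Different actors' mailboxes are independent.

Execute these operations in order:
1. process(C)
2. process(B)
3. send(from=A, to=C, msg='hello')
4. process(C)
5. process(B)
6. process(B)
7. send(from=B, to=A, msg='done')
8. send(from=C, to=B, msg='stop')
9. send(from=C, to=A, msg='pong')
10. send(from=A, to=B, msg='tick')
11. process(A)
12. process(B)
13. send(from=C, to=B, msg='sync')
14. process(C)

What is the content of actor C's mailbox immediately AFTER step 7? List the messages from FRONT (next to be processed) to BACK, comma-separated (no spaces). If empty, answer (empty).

After 1 (process(C)): A:[] B:[] C:[]
After 2 (process(B)): A:[] B:[] C:[]
After 3 (send(from=A, to=C, msg='hello')): A:[] B:[] C:[hello]
After 4 (process(C)): A:[] B:[] C:[]
After 5 (process(B)): A:[] B:[] C:[]
After 6 (process(B)): A:[] B:[] C:[]
After 7 (send(from=B, to=A, msg='done')): A:[done] B:[] C:[]

(empty)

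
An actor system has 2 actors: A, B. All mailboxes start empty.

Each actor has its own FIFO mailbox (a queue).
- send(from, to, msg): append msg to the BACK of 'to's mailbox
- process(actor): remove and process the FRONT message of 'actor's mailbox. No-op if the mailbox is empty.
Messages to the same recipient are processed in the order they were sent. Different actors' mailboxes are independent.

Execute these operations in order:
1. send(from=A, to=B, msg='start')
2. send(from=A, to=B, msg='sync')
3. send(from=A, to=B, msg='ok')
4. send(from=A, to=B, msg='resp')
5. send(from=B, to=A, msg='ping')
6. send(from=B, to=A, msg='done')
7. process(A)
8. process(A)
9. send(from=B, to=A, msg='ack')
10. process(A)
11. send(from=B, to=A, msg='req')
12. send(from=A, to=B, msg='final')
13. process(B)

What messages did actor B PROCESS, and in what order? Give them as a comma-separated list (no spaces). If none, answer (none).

After 1 (send(from=A, to=B, msg='start')): A:[] B:[start]
After 2 (send(from=A, to=B, msg='sync')): A:[] B:[start,sync]
After 3 (send(from=A, to=B, msg='ok')): A:[] B:[start,sync,ok]
After 4 (send(from=A, to=B, msg='resp')): A:[] B:[start,sync,ok,resp]
After 5 (send(from=B, to=A, msg='ping')): A:[ping] B:[start,sync,ok,resp]
After 6 (send(from=B, to=A, msg='done')): A:[ping,done] B:[start,sync,ok,resp]
After 7 (process(A)): A:[done] B:[start,sync,ok,resp]
After 8 (process(A)): A:[] B:[start,sync,ok,resp]
After 9 (send(from=B, to=A, msg='ack')): A:[ack] B:[start,sync,ok,resp]
After 10 (process(A)): A:[] B:[start,sync,ok,resp]
After 11 (send(from=B, to=A, msg='req')): A:[req] B:[start,sync,ok,resp]
After 12 (send(from=A, to=B, msg='final')): A:[req] B:[start,sync,ok,resp,final]
After 13 (process(B)): A:[req] B:[sync,ok,resp,final]

Answer: start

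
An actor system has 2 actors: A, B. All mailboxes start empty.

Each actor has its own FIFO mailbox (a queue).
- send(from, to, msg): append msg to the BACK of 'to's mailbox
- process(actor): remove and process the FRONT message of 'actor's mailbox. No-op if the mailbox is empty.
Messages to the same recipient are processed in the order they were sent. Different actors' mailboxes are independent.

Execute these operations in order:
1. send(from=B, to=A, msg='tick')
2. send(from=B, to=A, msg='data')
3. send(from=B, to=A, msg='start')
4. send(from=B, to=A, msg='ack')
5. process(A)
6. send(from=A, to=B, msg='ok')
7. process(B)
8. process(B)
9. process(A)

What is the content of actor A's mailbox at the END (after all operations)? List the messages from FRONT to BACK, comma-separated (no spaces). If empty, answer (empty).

After 1 (send(from=B, to=A, msg='tick')): A:[tick] B:[]
After 2 (send(from=B, to=A, msg='data')): A:[tick,data] B:[]
After 3 (send(from=B, to=A, msg='start')): A:[tick,data,start] B:[]
After 4 (send(from=B, to=A, msg='ack')): A:[tick,data,start,ack] B:[]
After 5 (process(A)): A:[data,start,ack] B:[]
After 6 (send(from=A, to=B, msg='ok')): A:[data,start,ack] B:[ok]
After 7 (process(B)): A:[data,start,ack] B:[]
After 8 (process(B)): A:[data,start,ack] B:[]
After 9 (process(A)): A:[start,ack] B:[]

Answer: start,ack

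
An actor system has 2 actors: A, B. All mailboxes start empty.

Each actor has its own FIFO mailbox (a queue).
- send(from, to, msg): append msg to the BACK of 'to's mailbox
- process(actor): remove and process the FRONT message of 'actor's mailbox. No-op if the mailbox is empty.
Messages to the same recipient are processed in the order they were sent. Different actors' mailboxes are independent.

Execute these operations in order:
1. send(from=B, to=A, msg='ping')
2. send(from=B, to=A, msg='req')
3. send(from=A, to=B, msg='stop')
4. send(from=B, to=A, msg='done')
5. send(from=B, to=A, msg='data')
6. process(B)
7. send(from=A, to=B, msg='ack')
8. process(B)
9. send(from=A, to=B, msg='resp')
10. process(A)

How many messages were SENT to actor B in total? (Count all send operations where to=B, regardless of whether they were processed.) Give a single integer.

After 1 (send(from=B, to=A, msg='ping')): A:[ping] B:[]
After 2 (send(from=B, to=A, msg='req')): A:[ping,req] B:[]
After 3 (send(from=A, to=B, msg='stop')): A:[ping,req] B:[stop]
After 4 (send(from=B, to=A, msg='done')): A:[ping,req,done] B:[stop]
After 5 (send(from=B, to=A, msg='data')): A:[ping,req,done,data] B:[stop]
After 6 (process(B)): A:[ping,req,done,data] B:[]
After 7 (send(from=A, to=B, msg='ack')): A:[ping,req,done,data] B:[ack]
After 8 (process(B)): A:[ping,req,done,data] B:[]
After 9 (send(from=A, to=B, msg='resp')): A:[ping,req,done,data] B:[resp]
After 10 (process(A)): A:[req,done,data] B:[resp]

Answer: 3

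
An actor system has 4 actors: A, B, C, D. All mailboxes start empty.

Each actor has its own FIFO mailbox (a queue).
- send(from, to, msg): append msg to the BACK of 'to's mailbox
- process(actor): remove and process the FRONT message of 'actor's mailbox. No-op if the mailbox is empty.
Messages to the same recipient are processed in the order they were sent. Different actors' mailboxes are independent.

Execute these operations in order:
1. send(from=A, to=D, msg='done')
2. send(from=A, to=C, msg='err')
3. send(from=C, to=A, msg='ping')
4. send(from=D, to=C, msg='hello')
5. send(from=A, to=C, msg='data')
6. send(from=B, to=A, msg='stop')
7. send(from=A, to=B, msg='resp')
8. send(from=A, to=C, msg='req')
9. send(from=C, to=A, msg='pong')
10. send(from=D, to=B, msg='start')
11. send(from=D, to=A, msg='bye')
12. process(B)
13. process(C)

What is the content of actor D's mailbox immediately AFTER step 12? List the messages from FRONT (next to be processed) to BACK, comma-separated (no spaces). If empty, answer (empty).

After 1 (send(from=A, to=D, msg='done')): A:[] B:[] C:[] D:[done]
After 2 (send(from=A, to=C, msg='err')): A:[] B:[] C:[err] D:[done]
After 3 (send(from=C, to=A, msg='ping')): A:[ping] B:[] C:[err] D:[done]
After 4 (send(from=D, to=C, msg='hello')): A:[ping] B:[] C:[err,hello] D:[done]
After 5 (send(from=A, to=C, msg='data')): A:[ping] B:[] C:[err,hello,data] D:[done]
After 6 (send(from=B, to=A, msg='stop')): A:[ping,stop] B:[] C:[err,hello,data] D:[done]
After 7 (send(from=A, to=B, msg='resp')): A:[ping,stop] B:[resp] C:[err,hello,data] D:[done]
After 8 (send(from=A, to=C, msg='req')): A:[ping,stop] B:[resp] C:[err,hello,data,req] D:[done]
After 9 (send(from=C, to=A, msg='pong')): A:[ping,stop,pong] B:[resp] C:[err,hello,data,req] D:[done]
After 10 (send(from=D, to=B, msg='start')): A:[ping,stop,pong] B:[resp,start] C:[err,hello,data,req] D:[done]
After 11 (send(from=D, to=A, msg='bye')): A:[ping,stop,pong,bye] B:[resp,start] C:[err,hello,data,req] D:[done]
After 12 (process(B)): A:[ping,stop,pong,bye] B:[start] C:[err,hello,data,req] D:[done]

done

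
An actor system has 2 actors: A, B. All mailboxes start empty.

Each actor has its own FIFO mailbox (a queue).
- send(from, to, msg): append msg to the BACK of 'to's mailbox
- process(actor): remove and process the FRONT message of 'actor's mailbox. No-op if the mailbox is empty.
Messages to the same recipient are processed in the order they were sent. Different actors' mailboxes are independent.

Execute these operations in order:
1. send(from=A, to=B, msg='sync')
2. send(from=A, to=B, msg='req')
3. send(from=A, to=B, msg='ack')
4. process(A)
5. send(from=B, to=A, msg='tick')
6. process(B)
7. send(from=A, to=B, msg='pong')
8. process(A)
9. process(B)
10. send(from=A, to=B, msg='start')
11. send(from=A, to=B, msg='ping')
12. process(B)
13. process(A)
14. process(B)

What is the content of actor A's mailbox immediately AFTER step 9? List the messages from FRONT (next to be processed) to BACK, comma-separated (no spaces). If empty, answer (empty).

After 1 (send(from=A, to=B, msg='sync')): A:[] B:[sync]
After 2 (send(from=A, to=B, msg='req')): A:[] B:[sync,req]
After 3 (send(from=A, to=B, msg='ack')): A:[] B:[sync,req,ack]
After 4 (process(A)): A:[] B:[sync,req,ack]
After 5 (send(from=B, to=A, msg='tick')): A:[tick] B:[sync,req,ack]
After 6 (process(B)): A:[tick] B:[req,ack]
After 7 (send(from=A, to=B, msg='pong')): A:[tick] B:[req,ack,pong]
After 8 (process(A)): A:[] B:[req,ack,pong]
After 9 (process(B)): A:[] B:[ack,pong]

(empty)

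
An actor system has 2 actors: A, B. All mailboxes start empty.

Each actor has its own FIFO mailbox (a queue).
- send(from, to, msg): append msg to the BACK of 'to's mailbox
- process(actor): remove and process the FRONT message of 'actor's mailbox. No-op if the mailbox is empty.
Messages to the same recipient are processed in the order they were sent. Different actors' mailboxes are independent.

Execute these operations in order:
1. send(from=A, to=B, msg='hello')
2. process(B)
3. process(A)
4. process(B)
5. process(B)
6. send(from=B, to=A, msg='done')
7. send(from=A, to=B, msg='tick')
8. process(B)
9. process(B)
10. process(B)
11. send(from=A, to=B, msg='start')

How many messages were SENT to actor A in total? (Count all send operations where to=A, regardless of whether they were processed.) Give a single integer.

After 1 (send(from=A, to=B, msg='hello')): A:[] B:[hello]
After 2 (process(B)): A:[] B:[]
After 3 (process(A)): A:[] B:[]
After 4 (process(B)): A:[] B:[]
After 5 (process(B)): A:[] B:[]
After 6 (send(from=B, to=A, msg='done')): A:[done] B:[]
After 7 (send(from=A, to=B, msg='tick')): A:[done] B:[tick]
After 8 (process(B)): A:[done] B:[]
After 9 (process(B)): A:[done] B:[]
After 10 (process(B)): A:[done] B:[]
After 11 (send(from=A, to=B, msg='start')): A:[done] B:[start]

Answer: 1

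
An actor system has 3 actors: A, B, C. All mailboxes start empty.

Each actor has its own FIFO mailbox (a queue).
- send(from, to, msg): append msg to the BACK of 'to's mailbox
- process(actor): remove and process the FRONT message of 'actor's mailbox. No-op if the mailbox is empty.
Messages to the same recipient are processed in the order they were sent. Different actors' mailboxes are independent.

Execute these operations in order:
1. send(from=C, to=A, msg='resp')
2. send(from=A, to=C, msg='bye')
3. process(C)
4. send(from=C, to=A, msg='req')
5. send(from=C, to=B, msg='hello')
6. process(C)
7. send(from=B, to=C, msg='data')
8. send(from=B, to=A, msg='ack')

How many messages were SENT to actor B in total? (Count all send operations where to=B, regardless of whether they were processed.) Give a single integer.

After 1 (send(from=C, to=A, msg='resp')): A:[resp] B:[] C:[]
After 2 (send(from=A, to=C, msg='bye')): A:[resp] B:[] C:[bye]
After 3 (process(C)): A:[resp] B:[] C:[]
After 4 (send(from=C, to=A, msg='req')): A:[resp,req] B:[] C:[]
After 5 (send(from=C, to=B, msg='hello')): A:[resp,req] B:[hello] C:[]
After 6 (process(C)): A:[resp,req] B:[hello] C:[]
After 7 (send(from=B, to=C, msg='data')): A:[resp,req] B:[hello] C:[data]
After 8 (send(from=B, to=A, msg='ack')): A:[resp,req,ack] B:[hello] C:[data]

Answer: 1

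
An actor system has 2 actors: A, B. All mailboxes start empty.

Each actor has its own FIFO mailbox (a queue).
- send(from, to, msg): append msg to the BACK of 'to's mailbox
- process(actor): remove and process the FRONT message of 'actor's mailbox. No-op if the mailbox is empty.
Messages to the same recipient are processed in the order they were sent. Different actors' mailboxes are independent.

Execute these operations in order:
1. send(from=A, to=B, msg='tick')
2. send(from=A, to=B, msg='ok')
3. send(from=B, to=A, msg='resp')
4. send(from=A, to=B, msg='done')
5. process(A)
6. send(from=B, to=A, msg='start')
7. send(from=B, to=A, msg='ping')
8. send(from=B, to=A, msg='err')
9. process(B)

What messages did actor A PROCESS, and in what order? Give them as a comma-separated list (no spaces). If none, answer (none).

After 1 (send(from=A, to=B, msg='tick')): A:[] B:[tick]
After 2 (send(from=A, to=B, msg='ok')): A:[] B:[tick,ok]
After 3 (send(from=B, to=A, msg='resp')): A:[resp] B:[tick,ok]
After 4 (send(from=A, to=B, msg='done')): A:[resp] B:[tick,ok,done]
After 5 (process(A)): A:[] B:[tick,ok,done]
After 6 (send(from=B, to=A, msg='start')): A:[start] B:[tick,ok,done]
After 7 (send(from=B, to=A, msg='ping')): A:[start,ping] B:[tick,ok,done]
After 8 (send(from=B, to=A, msg='err')): A:[start,ping,err] B:[tick,ok,done]
After 9 (process(B)): A:[start,ping,err] B:[ok,done]

Answer: resp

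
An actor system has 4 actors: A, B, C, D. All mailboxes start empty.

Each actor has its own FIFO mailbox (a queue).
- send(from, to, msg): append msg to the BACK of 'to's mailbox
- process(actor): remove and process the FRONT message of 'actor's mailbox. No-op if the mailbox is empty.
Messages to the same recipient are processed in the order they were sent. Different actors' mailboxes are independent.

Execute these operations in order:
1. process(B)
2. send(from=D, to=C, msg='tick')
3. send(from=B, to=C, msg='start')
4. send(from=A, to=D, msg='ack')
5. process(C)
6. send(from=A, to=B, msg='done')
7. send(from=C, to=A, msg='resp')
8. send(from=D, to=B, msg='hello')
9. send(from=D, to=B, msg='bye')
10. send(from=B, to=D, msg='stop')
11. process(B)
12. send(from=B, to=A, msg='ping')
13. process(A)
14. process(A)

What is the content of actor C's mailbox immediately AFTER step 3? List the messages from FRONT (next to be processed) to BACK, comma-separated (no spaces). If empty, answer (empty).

After 1 (process(B)): A:[] B:[] C:[] D:[]
After 2 (send(from=D, to=C, msg='tick')): A:[] B:[] C:[tick] D:[]
After 3 (send(from=B, to=C, msg='start')): A:[] B:[] C:[tick,start] D:[]

tick,start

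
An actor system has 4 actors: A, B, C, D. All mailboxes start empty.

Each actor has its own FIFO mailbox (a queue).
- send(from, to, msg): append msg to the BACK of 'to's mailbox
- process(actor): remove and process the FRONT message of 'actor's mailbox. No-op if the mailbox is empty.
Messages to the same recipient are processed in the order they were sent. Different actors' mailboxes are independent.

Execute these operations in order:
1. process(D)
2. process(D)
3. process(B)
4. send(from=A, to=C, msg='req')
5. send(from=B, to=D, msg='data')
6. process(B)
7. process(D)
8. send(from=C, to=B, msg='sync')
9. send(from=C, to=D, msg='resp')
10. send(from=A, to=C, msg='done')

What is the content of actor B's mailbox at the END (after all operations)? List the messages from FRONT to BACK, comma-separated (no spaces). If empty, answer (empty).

Answer: sync

Derivation:
After 1 (process(D)): A:[] B:[] C:[] D:[]
After 2 (process(D)): A:[] B:[] C:[] D:[]
After 3 (process(B)): A:[] B:[] C:[] D:[]
After 4 (send(from=A, to=C, msg='req')): A:[] B:[] C:[req] D:[]
After 5 (send(from=B, to=D, msg='data')): A:[] B:[] C:[req] D:[data]
After 6 (process(B)): A:[] B:[] C:[req] D:[data]
After 7 (process(D)): A:[] B:[] C:[req] D:[]
After 8 (send(from=C, to=B, msg='sync')): A:[] B:[sync] C:[req] D:[]
After 9 (send(from=C, to=D, msg='resp')): A:[] B:[sync] C:[req] D:[resp]
After 10 (send(from=A, to=C, msg='done')): A:[] B:[sync] C:[req,done] D:[resp]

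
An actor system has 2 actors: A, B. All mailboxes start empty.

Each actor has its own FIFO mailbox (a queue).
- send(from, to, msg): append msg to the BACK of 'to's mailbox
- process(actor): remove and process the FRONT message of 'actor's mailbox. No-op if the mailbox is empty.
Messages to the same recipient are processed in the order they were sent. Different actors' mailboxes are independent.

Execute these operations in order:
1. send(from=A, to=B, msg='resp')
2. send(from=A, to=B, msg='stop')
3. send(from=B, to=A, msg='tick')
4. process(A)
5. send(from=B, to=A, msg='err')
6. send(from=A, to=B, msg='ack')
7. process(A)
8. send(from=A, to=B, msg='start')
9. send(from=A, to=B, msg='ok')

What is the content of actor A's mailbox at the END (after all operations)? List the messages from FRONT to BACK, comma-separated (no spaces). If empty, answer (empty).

Answer: (empty)

Derivation:
After 1 (send(from=A, to=B, msg='resp')): A:[] B:[resp]
After 2 (send(from=A, to=B, msg='stop')): A:[] B:[resp,stop]
After 3 (send(from=B, to=A, msg='tick')): A:[tick] B:[resp,stop]
After 4 (process(A)): A:[] B:[resp,stop]
After 5 (send(from=B, to=A, msg='err')): A:[err] B:[resp,stop]
After 6 (send(from=A, to=B, msg='ack')): A:[err] B:[resp,stop,ack]
After 7 (process(A)): A:[] B:[resp,stop,ack]
After 8 (send(from=A, to=B, msg='start')): A:[] B:[resp,stop,ack,start]
After 9 (send(from=A, to=B, msg='ok')): A:[] B:[resp,stop,ack,start,ok]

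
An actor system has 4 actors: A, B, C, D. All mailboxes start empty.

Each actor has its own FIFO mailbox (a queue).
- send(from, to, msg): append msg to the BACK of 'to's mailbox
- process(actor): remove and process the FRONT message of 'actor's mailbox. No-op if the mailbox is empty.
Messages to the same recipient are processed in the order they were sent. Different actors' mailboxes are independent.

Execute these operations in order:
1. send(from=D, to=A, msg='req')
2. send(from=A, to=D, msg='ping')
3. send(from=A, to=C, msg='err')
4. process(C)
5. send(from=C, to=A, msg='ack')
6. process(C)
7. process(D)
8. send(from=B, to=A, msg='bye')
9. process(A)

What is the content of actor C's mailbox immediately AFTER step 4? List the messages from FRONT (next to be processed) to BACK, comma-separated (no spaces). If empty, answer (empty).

After 1 (send(from=D, to=A, msg='req')): A:[req] B:[] C:[] D:[]
After 2 (send(from=A, to=D, msg='ping')): A:[req] B:[] C:[] D:[ping]
After 3 (send(from=A, to=C, msg='err')): A:[req] B:[] C:[err] D:[ping]
After 4 (process(C)): A:[req] B:[] C:[] D:[ping]

(empty)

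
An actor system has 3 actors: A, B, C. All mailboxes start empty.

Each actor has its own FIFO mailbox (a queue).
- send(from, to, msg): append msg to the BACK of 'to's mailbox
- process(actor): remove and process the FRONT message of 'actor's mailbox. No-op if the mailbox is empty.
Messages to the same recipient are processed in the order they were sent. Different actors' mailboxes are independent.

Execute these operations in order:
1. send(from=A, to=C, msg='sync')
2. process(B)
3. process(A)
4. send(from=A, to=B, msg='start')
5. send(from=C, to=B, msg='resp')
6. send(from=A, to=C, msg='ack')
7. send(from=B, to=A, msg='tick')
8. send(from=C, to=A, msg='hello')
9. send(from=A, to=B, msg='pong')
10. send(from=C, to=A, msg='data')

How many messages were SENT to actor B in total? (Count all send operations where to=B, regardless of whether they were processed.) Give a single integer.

Answer: 3

Derivation:
After 1 (send(from=A, to=C, msg='sync')): A:[] B:[] C:[sync]
After 2 (process(B)): A:[] B:[] C:[sync]
After 3 (process(A)): A:[] B:[] C:[sync]
After 4 (send(from=A, to=B, msg='start')): A:[] B:[start] C:[sync]
After 5 (send(from=C, to=B, msg='resp')): A:[] B:[start,resp] C:[sync]
After 6 (send(from=A, to=C, msg='ack')): A:[] B:[start,resp] C:[sync,ack]
After 7 (send(from=B, to=A, msg='tick')): A:[tick] B:[start,resp] C:[sync,ack]
After 8 (send(from=C, to=A, msg='hello')): A:[tick,hello] B:[start,resp] C:[sync,ack]
After 9 (send(from=A, to=B, msg='pong')): A:[tick,hello] B:[start,resp,pong] C:[sync,ack]
After 10 (send(from=C, to=A, msg='data')): A:[tick,hello,data] B:[start,resp,pong] C:[sync,ack]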